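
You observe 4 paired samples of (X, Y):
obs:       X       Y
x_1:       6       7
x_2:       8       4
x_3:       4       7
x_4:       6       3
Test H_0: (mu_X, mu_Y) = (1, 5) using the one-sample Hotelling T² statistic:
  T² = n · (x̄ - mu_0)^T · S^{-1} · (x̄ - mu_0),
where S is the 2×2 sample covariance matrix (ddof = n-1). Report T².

Step 1 — sample mean vector:
  mean(X) = (6 + 8 + 4 + 6) / 4 = 24/4 = 6
  mean(Y) = (7 + 4 + 7 + 3) / 4 = 21/4 = 5.25
  x̄ = (6, 5.25),  deviation x̄ - mu_0 = (6, 5.25) - (1, 5) = (5, 0.25).

Step 2 — sample covariance matrix, S[i,j] = (1/(n-1)) · Σ_k (x_{k,i} - mean_i) · (x_{k,j} - mean_j), divisor n-1 = 3:
  S[X,X] = ((0)·(0) + (2)·(2) + (-2)·(-2) + (0)·(0)) / 3 = 8/3 = 2.6667
  S[X,Y] = ((0)·(1.75) + (2)·(-1.25) + (-2)·(1.75) + (0)·(-2.25)) / 3 = -6/3 = -2
  S[Y,Y] = ((1.75)·(1.75) + (-1.25)·(-1.25) + (1.75)·(1.75) + (-2.25)·(-2.25)) / 3 = 12.75/3 = 4.25
  S = [[2.6667, -2],
 [-2, 4.25]].

Step 3 — invert S. det(S) = 2.6667·4.25 - (-2)² = 7.3333.
  S^{-1} = (1/det) · [[d, -b], [-b, a]] = [[0.5795, 0.2727],
 [0.2727, 0.3636]].

Step 4 — quadratic form (x̄ - mu_0)^T · S^{-1} · (x̄ - mu_0):
  S^{-1} · (x̄ - mu_0) = (2.9659, 1.4545),
  (x̄ - mu_0)^T · [...] = (5)·(2.9659) + (0.25)·(1.4545) = 15.1932.

Step 5 — scale by n: T² = 4 · 15.1932 = 60.7727.

T² ≈ 60.7727


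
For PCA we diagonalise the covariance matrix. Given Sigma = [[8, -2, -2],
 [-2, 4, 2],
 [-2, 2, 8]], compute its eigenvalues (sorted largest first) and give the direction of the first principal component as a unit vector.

Step 1 — characteristic polynomial p(λ) = det(λI - Sigma) = λ³ - tr·λ² + c_1·λ - det, where tr = trace, c_1 = sum of the principal 2×2 minors, det = det(Sigma):
  tr = 8 + 4 + 8 = 20,
  c_1 = (8·4 - (-2)²) + (8·8 - (-2)²) + (4·8 - (2)²) = 28 + 60 + 28 = 116,
  det = 8·(4·8 - (2)²) - (-2)·((-2)·8 - (2)·(-2)) + (-2)·((-2)·(2) - 4·(-2)) = 8·(28) - (-2)·(-12) + (-2)·(4) = 192.
  So p(λ) = λ³ - 20λ² + 116λ - 192.
Step 2 — look for an integer root (rational root theorem: any rational root is an integer divisor of 192). Testing λ = 6:
  p(6) = 216 - 720 + 696 - 192 = 0  ✓
  Dividing out (λ - 6): p(λ) = (λ - 6)(λ² - 14λ + 32).
Step 3 — remaining eigenvalues from the quadratic λ² - 14λ + 32 = 0:
  Δ = 14² - 4·32 = 196 - 128 = 68,  λ = (14 ± √68)/2 = (14 ± 8.2462)/2 ≈ 11.1231 or 2.8769.
  Sorted: λ_1 = 11.1231,  λ_2 = 6,  λ_3 = 2.8769  (check: sum = 20 = tr ✓).

Step 4 — unit eigenvector for λ_1 ≈ 11.1231: v spans the null space of (Sigma - λ_1 I), whose rows are
  r_1 = (-3.1231, -2, -2),  r_2 = (-2, -7.1231, 2),  r_3 = (-2, 2, -3.1231).
  v is orthogonal to every row, so take v ∝ r_1 × r_2 = ((-2)·(2) - (-2)·(-7.1231), (-2)·(-2) - (-3.1231)·(2), (-3.1231)·(-7.1231) - (-2)·(-2)) ≈ (-18.2462, 10.2462, 18.2462).
  Rescale (multiply by -1 so the first nonzero entry is positive): u = (18.2462, -10.2462, -18.2462).
  ||u|| = √((18.2462)² + (-10.2462)² + (-18.2462)²) = √(770.8333) ≈ 27.7639,  v_1 = u/||u|| ≈ (0.6572, -0.369, -0.6572) (||v_1|| = 1).

λ_1 = 11.1231,  λ_2 = 6,  λ_3 = 2.8769;  v_1 ≈ (0.6572, -0.369, -0.6572)


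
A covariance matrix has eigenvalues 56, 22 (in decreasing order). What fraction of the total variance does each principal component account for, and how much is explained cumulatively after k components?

Step 1 — total variance = trace(Sigma) = Σ λ_i = 56 + 22 = 78.

Step 2 — fraction explained by component i = λ_i / Σ λ:
  PC1: 56/78 = 0.7179
  PC2: 22/78 = 0.2821

Step 3 — cumulative fraction after k components = (λ_1 + ... + λ_k) / Σ λ:
  k = 1: 56/78 = 0.7179
  k = 2: (56 + 22)/78 = 78/78 = 1

Summary (fraction, with percent):

explained: PC1 0.7179 (71.79%), PC2 0.2821 (28.21%);  cumulative: 0.7179, 1


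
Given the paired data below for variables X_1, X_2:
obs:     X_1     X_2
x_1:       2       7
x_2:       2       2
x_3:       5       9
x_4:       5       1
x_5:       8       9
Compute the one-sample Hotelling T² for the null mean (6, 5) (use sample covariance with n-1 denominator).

Step 1 — sample mean vector:
  mean(X_1) = (2 + 2 + 5 + 5 + 8) / 5 = 22/5 = 4.4
  mean(X_2) = (7 + 2 + 9 + 1 + 9) / 5 = 28/5 = 5.6
  x̄ = (4.4, 5.6),  deviation x̄ - mu_0 = (4.4, 5.6) - (6, 5) = (-1.6, 0.6).

Step 2 — sample covariance matrix, S[i,j] = (1/(n-1)) · Σ_k (x_{k,i} - mean_i) · (x_{k,j} - mean_j), divisor n-1 = 4:
  S[X_1,X_1] = ((-2.4)·(-2.4) + (-2.4)·(-2.4) + (0.6)·(0.6) + (0.6)·(0.6) + (3.6)·(3.6)) / 4 = 25.2/4 = 6.3
  S[X_1,X_2] = ((-2.4)·(1.4) + (-2.4)·(-3.6) + (0.6)·(3.4) + (0.6)·(-4.6) + (3.6)·(3.4)) / 4 = 16.8/4 = 4.2
  S[X_2,X_2] = ((1.4)·(1.4) + (-3.6)·(-3.6) + (3.4)·(3.4) + (-4.6)·(-4.6) + (3.4)·(3.4)) / 4 = 59.2/4 = 14.8
  S = [[6.3, 4.2],
 [4.2, 14.8]].

Step 3 — invert S. det(S) = 6.3·14.8 - (4.2)² = 75.6.
  S^{-1} = (1/det) · [[d, -b], [-b, a]] = [[0.1958, -0.0556],
 [-0.0556, 0.0833]].

Step 4 — quadratic form (x̄ - mu_0)^T · S^{-1} · (x̄ - mu_0):
  S^{-1} · (x̄ - mu_0) = (-0.3466, 0.1389),
  (x̄ - mu_0)^T · [...] = (-1.6)·(-0.3466) + (0.6)·(0.1389) = 0.6378.

Step 5 — scale by n: T² = 5 · 0.6378 = 3.1892.

T² ≈ 3.1892


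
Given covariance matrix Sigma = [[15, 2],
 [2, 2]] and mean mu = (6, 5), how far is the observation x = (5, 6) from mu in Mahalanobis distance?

Step 1 — centre the observation: (x - mu) = (-1, 1).

Step 2 — invert Sigma. det(Sigma) = 15·2 - (2)² = 26.
  Sigma^{-1} = (1/det) · [[d, -b], [-b, a]] = [[0.0769, -0.0769],
 [-0.0769, 0.5769]].

Step 3 — form the quadratic (x - mu)^T · Sigma^{-1} · (x - mu):
  Sigma^{-1} · (x - mu) = (-0.1538, 0.6538).
  (x - mu)^T · [Sigma^{-1} · (x - mu)] = (-1)·(-0.1538) + (1)·(0.6538) = 0.8077.

Step 4 — take square root: d = √(0.8077) ≈ 0.8987.

d(x, mu) = √(0.8077) ≈ 0.8987


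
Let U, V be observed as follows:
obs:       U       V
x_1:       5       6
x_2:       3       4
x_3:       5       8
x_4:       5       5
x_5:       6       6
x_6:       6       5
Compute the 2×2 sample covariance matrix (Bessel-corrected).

Step 1 — column means:
  mean(U) = (5 + 3 + 5 + 5 + 6 + 6) / 6 = 30/6 = 5
  mean(V) = (6 + 4 + 8 + 5 + 6 + 5) / 6 = 34/6 = 5.6667

Step 2 — sample covariance S[i,j] = (1/(n-1)) · Σ_k (x_{k,i} - mean_i) · (x_{k,j} - mean_j), with n-1 = 5.
  S[U,U] = ((0)·(0) + (-2)·(-2) + (0)·(0) + (0)·(0) + (1)·(1) + (1)·(1)) / 5 = 6/5 = 1.2
  S[U,V] = ((0)·(0.3333) + (-2)·(-1.6667) + (0)·(2.3333) + (0)·(-0.6667) + (1)·(0.3333) + (1)·(-0.6667)) / 5 = 3/5 = 0.6
  S[V,V] = ((0.3333)·(0.3333) + (-1.6667)·(-1.6667) + (2.3333)·(2.3333) + (-0.6667)·(-0.6667) + (0.3333)·(0.3333) + (-0.6667)·(-0.6667)) / 5 = 9.3333/5 = 1.8667

S is symmetric (S[j,i] = S[i,j]). Assembling:

S = [[1.2, 0.6],
 [0.6, 1.8667]]


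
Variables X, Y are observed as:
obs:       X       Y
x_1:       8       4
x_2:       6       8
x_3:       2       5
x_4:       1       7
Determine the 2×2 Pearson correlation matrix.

Step 1 — column means:
  mean(X) = (8 + 6 + 2 + 1) / 4 = 17/4 = 4.25
  mean(Y) = (4 + 8 + 5 + 7) / 4 = 24/4 = 6

Step 2 — sample variances and covariances s[i,j] = (1/(n-1)) · Σ_k (x_{k,i} - mean_i) · (x_{k,j} - mean_j), with n-1 = 3:
  s[X,X] = ((3.75)·(3.75) + (1.75)·(1.75) + (-2.25)·(-2.25) + (-3.25)·(-3.25)) / 3 = 32.75/3 = 10.9167
  s[X,Y] = ((3.75)·(-2) + (1.75)·(2) + (-2.25)·(-1) + (-3.25)·(1)) / 3 = -5/3 = -1.6667
  s[Y,Y] = ((-2)·(-2) + (2)·(2) + (-1)·(-1) + (1)·(1)) / 3 = 10/3 = 3.3333
  Sample standard deviations s_i = √(s[i,i]):
  s(X) = √(10.9167) = 3.304
  s(Y) = √(3.3333) = 1.8257

Step 3 — r_{ij} = s_{ij} / (s_i · s_j):
  r[X,X] = 1 (diagonal).
  r[X,Y] = -1.6667 / (3.304 · 1.8257) = -1.6667 / 6.0323 = -0.2763
  r[Y,Y] = 1 (diagonal).

R is symmetric with unit diagonal. Assembling:

R = [[1, -0.2763],
 [-0.2763, 1]]


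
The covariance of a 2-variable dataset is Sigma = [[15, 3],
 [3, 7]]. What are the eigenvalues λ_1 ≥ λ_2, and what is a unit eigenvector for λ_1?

Step 1 — characteristic polynomial of 2×2 Sigma:
  det(Sigma - λI) = λ² - trace · λ + det = 0.
  trace = 15 + 7 = 22, det = 15·7 - (3)² = 96.
Step 2 — discriminant:
  Δ = trace² - 4·det = 484 - 384 = 100.
Step 3 — eigenvalues:
  λ = (trace ± √Δ)/2 = (22 ± 10)/2,
  λ_1 = 16,  λ_2 = 6.

Step 4 — unit eigenvector for λ_1: solve (Sigma - λ_1 I)v = 0. First row:
  (15 - 16)·v_x + (3)·v_y = 0, i.e. (-1)·v_x + (3)·v_y = 0,
  so v ∝ (b, λ_1 - a) = (3, 1) = u.
  ||u|| = √((3)² + (1)²) = √(10) ≈ 3.1623,
  v_1 = u/||u|| ≈ (0.9487, 0.3162) (||v_1|| = 1).

λ_1 = 16,  λ_2 = 6;  v_1 ≈ (0.9487, 0.3162)


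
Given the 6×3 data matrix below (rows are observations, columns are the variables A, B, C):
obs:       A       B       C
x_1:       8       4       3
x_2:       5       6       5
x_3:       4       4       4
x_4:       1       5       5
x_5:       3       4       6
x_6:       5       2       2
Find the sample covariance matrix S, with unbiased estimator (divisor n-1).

Step 1 — column means:
  mean(A) = (8 + 5 + 4 + 1 + 3 + 5) / 6 = 26/6 = 4.3333
  mean(B) = (4 + 6 + 4 + 5 + 4 + 2) / 6 = 25/6 = 4.1667
  mean(C) = (3 + 5 + 4 + 5 + 6 + 2) / 6 = 25/6 = 4.1667

Step 2 — sample covariance S[i,j] = (1/(n-1)) · Σ_k (x_{k,i} - mean_i) · (x_{k,j} - mean_j), with n-1 = 5.
  S[A,A] = ((3.6667)·(3.6667) + (0.6667)·(0.6667) + (-0.3333)·(-0.3333) + (-3.3333)·(-3.3333) + (-1.3333)·(-1.3333) + (0.6667)·(0.6667)) / 5 = 27.3333/5 = 5.4667
  S[A,B] = ((3.6667)·(-0.1667) + (0.6667)·(1.8333) + (-0.3333)·(-0.1667) + (-3.3333)·(0.8333) + (-1.3333)·(-0.1667) + (0.6667)·(-2.1667)) / 5 = -3.3333/5 = -0.6667
  S[A,C] = ((3.6667)·(-1.1667) + (0.6667)·(0.8333) + (-0.3333)·(-0.1667) + (-3.3333)·(0.8333) + (-1.3333)·(1.8333) + (0.6667)·(-2.1667)) / 5 = -10.3333/5 = -2.0667
  S[B,B] = ((-0.1667)·(-0.1667) + (1.8333)·(1.8333) + (-0.1667)·(-0.1667) + (0.8333)·(0.8333) + (-0.1667)·(-0.1667) + (-2.1667)·(-2.1667)) / 5 = 8.8333/5 = 1.7667
  S[B,C] = ((-0.1667)·(-1.1667) + (1.8333)·(0.8333) + (-0.1667)·(-0.1667) + (0.8333)·(0.8333) + (-0.1667)·(1.8333) + (-2.1667)·(-2.1667)) / 5 = 6.8333/5 = 1.3667
  S[C,C] = ((-1.1667)·(-1.1667) + (0.8333)·(0.8333) + (-0.1667)·(-0.1667) + (0.8333)·(0.8333) + (1.8333)·(1.8333) + (-2.1667)·(-2.1667)) / 5 = 10.8333/5 = 2.1667

S is symmetric (S[j,i] = S[i,j]). Assembling:

S = [[5.4667, -0.6667, -2.0667],
 [-0.6667, 1.7667, 1.3667],
 [-2.0667, 1.3667, 2.1667]]


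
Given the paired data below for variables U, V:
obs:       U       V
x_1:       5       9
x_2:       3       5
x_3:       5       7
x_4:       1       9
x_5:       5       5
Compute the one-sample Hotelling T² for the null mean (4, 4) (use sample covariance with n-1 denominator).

Step 1 — sample mean vector:
  mean(U) = (5 + 3 + 5 + 1 + 5) / 5 = 19/5 = 3.8
  mean(V) = (9 + 5 + 7 + 9 + 5) / 5 = 35/5 = 7
  x̄ = (3.8, 7),  deviation x̄ - mu_0 = (3.8, 7) - (4, 4) = (-0.2, 3).

Step 2 — sample covariance matrix, S[i,j] = (1/(n-1)) · Σ_k (x_{k,i} - mean_i) · (x_{k,j} - mean_j), divisor n-1 = 4:
  S[U,U] = ((1.2)·(1.2) + (-0.8)·(-0.8) + (1.2)·(1.2) + (-2.8)·(-2.8) + (1.2)·(1.2)) / 4 = 12.8/4 = 3.2
  S[U,V] = ((1.2)·(2) + (-0.8)·(-2) + (1.2)·(0) + (-2.8)·(2) + (1.2)·(-2)) / 4 = -4/4 = -1
  S[V,V] = ((2)·(2) + (-2)·(-2) + (0)·(0) + (2)·(2) + (-2)·(-2)) / 4 = 16/4 = 4
  S = [[3.2, -1],
 [-1, 4]].

Step 3 — invert S. det(S) = 3.2·4 - (-1)² = 11.8.
  S^{-1} = (1/det) · [[d, -b], [-b, a]] = [[0.339, 0.0847],
 [0.0847, 0.2712]].

Step 4 — quadratic form (x̄ - mu_0)^T · S^{-1} · (x̄ - mu_0):
  S^{-1} · (x̄ - mu_0) = (0.1864, 0.7966),
  (x̄ - mu_0)^T · [...] = (-0.2)·(0.1864) + (3)·(0.7966) = 2.3525.

Step 5 — scale by n: T² = 5 · 2.3525 = 11.7627.

T² ≈ 11.7627


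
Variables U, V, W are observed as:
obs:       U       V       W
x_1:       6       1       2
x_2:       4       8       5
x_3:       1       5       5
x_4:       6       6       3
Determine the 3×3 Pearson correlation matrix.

Step 1 — column means:
  mean(U) = (6 + 4 + 1 + 6) / 4 = 17/4 = 4.25
  mean(V) = (1 + 8 + 5 + 6) / 4 = 20/4 = 5
  mean(W) = (2 + 5 + 5 + 3) / 4 = 15/4 = 3.75

Step 2 — sample variances and covariances s[i,j] = (1/(n-1)) · Σ_k (x_{k,i} - mean_i) · (x_{k,j} - mean_j), with n-1 = 3:
  s[U,U] = ((1.75)·(1.75) + (-0.25)·(-0.25) + (-3.25)·(-3.25) + (1.75)·(1.75)) / 3 = 16.75/3 = 5.5833
  s[U,V] = ((1.75)·(-4) + (-0.25)·(3) + (-3.25)·(0) + (1.75)·(1)) / 3 = -6/3 = -2
  s[U,W] = ((1.75)·(-1.75) + (-0.25)·(1.25) + (-3.25)·(1.25) + (1.75)·(-0.75)) / 3 = -8.75/3 = -2.9167
  s[V,V] = ((-4)·(-4) + (3)·(3) + (0)·(0) + (1)·(1)) / 3 = 26/3 = 8.6667
  s[V,W] = ((-4)·(-1.75) + (3)·(1.25) + (0)·(1.25) + (1)·(-0.75)) / 3 = 10/3 = 3.3333
  s[W,W] = ((-1.75)·(-1.75) + (1.25)·(1.25) + (1.25)·(1.25) + (-0.75)·(-0.75)) / 3 = 6.75/3 = 2.25
  Sample standard deviations s_i = √(s[i,i]):
  s(U) = √(5.5833) = 2.3629
  s(V) = √(8.6667) = 2.9439
  s(W) = √(2.25) = 1.5

Step 3 — r_{ij} = s_{ij} / (s_i · s_j):
  r[U,U] = 1 (diagonal).
  r[U,V] = -2 / (2.3629 · 2.9439) = -2 / 6.9562 = -0.2875
  r[U,W] = -2.9167 / (2.3629 · 1.5) = -2.9167 / 3.5444 = -0.8229
  r[V,V] = 1 (diagonal).
  r[V,W] = 3.3333 / (2.9439 · 1.5) = 3.3333 / 4.4159 = 0.7549
  r[W,W] = 1 (diagonal).

R is symmetric with unit diagonal. Assembling:

R = [[1, -0.2875, -0.8229],
 [-0.2875, 1, 0.7549],
 [-0.8229, 0.7549, 1]]


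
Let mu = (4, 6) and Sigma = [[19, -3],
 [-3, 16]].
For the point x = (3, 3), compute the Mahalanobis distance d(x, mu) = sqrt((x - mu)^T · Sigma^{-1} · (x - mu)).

Step 1 — centre the observation: (x - mu) = (-1, -3).

Step 2 — invert Sigma. det(Sigma) = 19·16 - (-3)² = 295.
  Sigma^{-1} = (1/det) · [[d, -b], [-b, a]] = [[0.0542, 0.0102],
 [0.0102, 0.0644]].

Step 3 — form the quadratic (x - mu)^T · Sigma^{-1} · (x - mu):
  Sigma^{-1} · (x - mu) = (-0.0847, -0.2034).
  (x - mu)^T · [Sigma^{-1} · (x - mu)] = (-1)·(-0.0847) + (-3)·(-0.2034) = 0.6949.

Step 4 — take square root: d = √(0.6949) ≈ 0.8336.

d(x, mu) = √(0.6949) ≈ 0.8336


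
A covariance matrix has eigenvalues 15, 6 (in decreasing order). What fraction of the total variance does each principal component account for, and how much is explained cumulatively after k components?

Step 1 — total variance = trace(Sigma) = Σ λ_i = 15 + 6 = 21.

Step 2 — fraction explained by component i = λ_i / Σ λ:
  PC1: 15/21 = 0.7143
  PC2: 6/21 = 0.2857

Step 3 — cumulative fraction after k components = (λ_1 + ... + λ_k) / Σ λ:
  k = 1: 15/21 = 0.7143
  k = 2: (15 + 6)/21 = 21/21 = 1

Summary (fraction, with percent):

explained: PC1 0.7143 (71.43%), PC2 0.2857 (28.57%);  cumulative: 0.7143, 1


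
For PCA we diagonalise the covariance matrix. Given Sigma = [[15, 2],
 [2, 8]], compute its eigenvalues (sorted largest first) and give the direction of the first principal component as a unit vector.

Step 1 — characteristic polynomial of 2×2 Sigma:
  det(Sigma - λI) = λ² - trace · λ + det = 0.
  trace = 15 + 8 = 23, det = 15·8 - (2)² = 116.
Step 2 — discriminant:
  Δ = trace² - 4·det = 529 - 464 = 65.
Step 3 — eigenvalues:
  λ = (trace ± √Δ)/2 = (23 ± 8.0623)/2,
  λ_1 = 15.5311,  λ_2 = 7.4689.

Step 4 — unit eigenvector for λ_1: solve (Sigma - λ_1 I)v = 0. First row:
  (15 - 15.5311)·v_x + (2)·v_y = 0, i.e. (-0.5311)·v_x + (2)·v_y = 0,
  so v ∝ (b, λ_1 - a) = (2, 0.5311) = u.
  ||u|| = √((2)² + (0.5311)²) = √(4.2821) ≈ 2.0693,
  v_1 = u/||u|| ≈ (0.9665, 0.2567) (||v_1|| = 1).

λ_1 = 15.5311,  λ_2 = 7.4689;  v_1 ≈ (0.9665, 0.2567)


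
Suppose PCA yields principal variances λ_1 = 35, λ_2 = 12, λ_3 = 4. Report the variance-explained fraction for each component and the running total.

Step 1 — total variance = trace(Sigma) = Σ λ_i = 35 + 12 + 4 = 51.

Step 2 — fraction explained by component i = λ_i / Σ λ:
  PC1: 35/51 = 0.6863
  PC2: 12/51 = 0.2353
  PC3: 4/51 = 0.0784

Step 3 — cumulative fraction after k components = (λ_1 + ... + λ_k) / Σ λ:
  k = 1: 35/51 = 0.6863
  k = 2: (35 + 12)/51 = 47/51 = 0.9216
  k = 3: (35 + 12 + 4)/51 = 51/51 = 1

Summary (fraction, with percent):

explained: PC1 0.6863 (68.63%), PC2 0.2353 (23.53%), PC3 0.0784 (7.84%);  cumulative: 0.6863, 0.9216, 1


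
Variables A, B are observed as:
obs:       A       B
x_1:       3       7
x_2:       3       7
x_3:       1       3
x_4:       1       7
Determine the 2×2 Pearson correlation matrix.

Step 1 — column means:
  mean(A) = (3 + 3 + 1 + 1) / 4 = 8/4 = 2
  mean(B) = (7 + 7 + 3 + 7) / 4 = 24/4 = 6

Step 2 — sample variances and covariances s[i,j] = (1/(n-1)) · Σ_k (x_{k,i} - mean_i) · (x_{k,j} - mean_j), with n-1 = 3:
  s[A,A] = ((1)·(1) + (1)·(1) + (-1)·(-1) + (-1)·(-1)) / 3 = 4/3 = 1.3333
  s[A,B] = ((1)·(1) + (1)·(1) + (-1)·(-3) + (-1)·(1)) / 3 = 4/3 = 1.3333
  s[B,B] = ((1)·(1) + (1)·(1) + (-3)·(-3) + (1)·(1)) / 3 = 12/3 = 4
  Sample standard deviations s_i = √(s[i,i]):
  s(A) = √(1.3333) = 1.1547
  s(B) = √(4) = 2

Step 3 — r_{ij} = s_{ij} / (s_i · s_j):
  r[A,A] = 1 (diagonal).
  r[A,B] = 1.3333 / (1.1547 · 2) = 1.3333 / 2.3094 = 0.5774
  r[B,B] = 1 (diagonal).

R is symmetric with unit diagonal. Assembling:

R = [[1, 0.5774],
 [0.5774, 1]]


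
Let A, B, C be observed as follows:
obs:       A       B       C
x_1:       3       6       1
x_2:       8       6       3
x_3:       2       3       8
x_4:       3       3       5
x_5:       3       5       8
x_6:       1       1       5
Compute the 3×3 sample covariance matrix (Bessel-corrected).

Step 1 — column means:
  mean(A) = (3 + 8 + 2 + 3 + 3 + 1) / 6 = 20/6 = 3.3333
  mean(B) = (6 + 6 + 3 + 3 + 5 + 1) / 6 = 24/6 = 4
  mean(C) = (1 + 3 + 8 + 5 + 8 + 5) / 6 = 30/6 = 5

Step 2 — sample covariance S[i,j] = (1/(n-1)) · Σ_k (x_{k,i} - mean_i) · (x_{k,j} - mean_j), with n-1 = 5.
  S[A,A] = ((-0.3333)·(-0.3333) + (4.6667)·(4.6667) + (-1.3333)·(-1.3333) + (-0.3333)·(-0.3333) + (-0.3333)·(-0.3333) + (-2.3333)·(-2.3333)) / 5 = 29.3333/5 = 5.8667
  S[A,B] = ((-0.3333)·(2) + (4.6667)·(2) + (-1.3333)·(-1) + (-0.3333)·(-1) + (-0.3333)·(1) + (-2.3333)·(-3)) / 5 = 17/5 = 3.4
  S[A,C] = ((-0.3333)·(-4) + (4.6667)·(-2) + (-1.3333)·(3) + (-0.3333)·(0) + (-0.3333)·(3) + (-2.3333)·(0)) / 5 = -13/5 = -2.6
  S[B,B] = ((2)·(2) + (2)·(2) + (-1)·(-1) + (-1)·(-1) + (1)·(1) + (-3)·(-3)) / 5 = 20/5 = 4
  S[B,C] = ((2)·(-4) + (2)·(-2) + (-1)·(3) + (-1)·(0) + (1)·(3) + (-3)·(0)) / 5 = -12/5 = -2.4
  S[C,C] = ((-4)·(-4) + (-2)·(-2) + (3)·(3) + (0)·(0) + (3)·(3) + (0)·(0)) / 5 = 38/5 = 7.6

S is symmetric (S[j,i] = S[i,j]). Assembling:

S = [[5.8667, 3.4, -2.6],
 [3.4, 4, -2.4],
 [-2.6, -2.4, 7.6]]


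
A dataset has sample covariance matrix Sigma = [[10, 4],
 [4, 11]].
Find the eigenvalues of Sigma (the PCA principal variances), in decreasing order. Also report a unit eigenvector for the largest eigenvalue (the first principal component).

Step 1 — characteristic polynomial of 2×2 Sigma:
  det(Sigma - λI) = λ² - trace · λ + det = 0.
  trace = 10 + 11 = 21, det = 10·11 - (4)² = 94.
Step 2 — discriminant:
  Δ = trace² - 4·det = 441 - 376 = 65.
Step 3 — eigenvalues:
  λ = (trace ± √Δ)/2 = (21 ± 8.0623)/2,
  λ_1 = 14.5311,  λ_2 = 6.4689.

Step 4 — unit eigenvector for λ_1: solve (Sigma - λ_1 I)v = 0. First row:
  (10 - 14.5311)·v_x + (4)·v_y = 0, i.e. (-4.5311)·v_x + (4)·v_y = 0,
  so v ∝ (b, λ_1 - a) = (4, 4.5311) = u.
  ||u|| = √((4)² + (4.5311)²) = √(36.5311) ≈ 6.0441,
  v_1 = u/||u|| ≈ (0.6618, 0.7497) (||v_1|| = 1).

λ_1 = 14.5311,  λ_2 = 6.4689;  v_1 ≈ (0.6618, 0.7497)


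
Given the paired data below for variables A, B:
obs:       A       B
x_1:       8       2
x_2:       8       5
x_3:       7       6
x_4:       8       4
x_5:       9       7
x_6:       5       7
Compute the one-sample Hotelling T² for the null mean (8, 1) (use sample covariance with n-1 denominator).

Step 1 — sample mean vector:
  mean(A) = (8 + 8 + 7 + 8 + 9 + 5) / 6 = 45/6 = 7.5
  mean(B) = (2 + 5 + 6 + 4 + 7 + 7) / 6 = 31/6 = 5.1667
  x̄ = (7.5, 5.1667),  deviation x̄ - mu_0 = (7.5, 5.1667) - (8, 1) = (-0.5, 4.1667).

Step 2 — sample covariance matrix, S[i,j] = (1/(n-1)) · Σ_k (x_{k,i} - mean_i) · (x_{k,j} - mean_j), divisor n-1 = 5:
  S[A,A] = ((0.5)·(0.5) + (0.5)·(0.5) + (-0.5)·(-0.5) + (0.5)·(0.5) + (1.5)·(1.5) + (-2.5)·(-2.5)) / 5 = 9.5/5 = 1.9
  S[A,B] = ((0.5)·(-3.1667) + (0.5)·(-0.1667) + (-0.5)·(0.8333) + (0.5)·(-1.1667) + (1.5)·(1.8333) + (-2.5)·(1.8333)) / 5 = -4.5/5 = -0.9
  S[B,B] = ((-3.1667)·(-3.1667) + (-0.1667)·(-0.1667) + (0.8333)·(0.8333) + (-1.1667)·(-1.1667) + (1.8333)·(1.8333) + (1.8333)·(1.8333)) / 5 = 18.8333/5 = 3.7667
  S = [[1.9, -0.9],
 [-0.9, 3.7667]].

Step 3 — invert S. det(S) = 1.9·3.7667 - (-0.9)² = 6.3467.
  S^{-1} = (1/det) · [[d, -b], [-b, a]] = [[0.5935, 0.1418],
 [0.1418, 0.2994]].

Step 4 — quadratic form (x̄ - mu_0)^T · S^{-1} · (x̄ - mu_0):
  S^{-1} · (x̄ - mu_0) = (0.2941, 1.1765),
  (x̄ - mu_0)^T · [...] = (-0.5)·(0.2941) + (4.1667)·(1.1765) = 4.7549.

Step 5 — scale by n: T² = 6 · 4.7549 = 28.5294.

T² ≈ 28.5294


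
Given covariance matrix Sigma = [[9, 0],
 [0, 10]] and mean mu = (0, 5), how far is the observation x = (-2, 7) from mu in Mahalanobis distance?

Step 1 — centre the observation: (x - mu) = (-2, 2).

Step 2 — invert Sigma. det(Sigma) = 9·10 - (0)² = 90.
  Sigma^{-1} = (1/det) · [[d, -b], [-b, a]] = [[0.1111, 0],
 [0, 0.1]].

Step 3 — form the quadratic (x - mu)^T · Sigma^{-1} · (x - mu):
  Sigma^{-1} · (x - mu) = (-0.2222, 0.2).
  (x - mu)^T · [Sigma^{-1} · (x - mu)] = (-2)·(-0.2222) + (2)·(0.2) = 0.8444.

Step 4 — take square root: d = √(0.8444) ≈ 0.9189.

d(x, mu) = √(0.8444) ≈ 0.9189


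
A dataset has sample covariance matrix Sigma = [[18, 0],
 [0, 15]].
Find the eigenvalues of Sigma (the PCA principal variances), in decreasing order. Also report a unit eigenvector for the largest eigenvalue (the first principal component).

Step 1 — characteristic polynomial of 2×2 Sigma:
  det(Sigma - λI) = λ² - trace · λ + det = 0.
  trace = 18 + 15 = 33, det = 18·15 - (0)² = 270.
Step 2 — discriminant:
  Δ = trace² - 4·det = 1089 - 1080 = 9.
Step 3 — eigenvalues:
  λ = (trace ± √Δ)/2 = (33 ± 3)/2,
  λ_1 = 18,  λ_2 = 15.

Step 4 — unit eigenvector for λ_1: Sigma is diagonal, so its eigenvectors are the coordinate axes. λ_1 = 18 is the diagonal entry on the first coordinate axis, hence
  v_1 = (1, 0) (||v_1|| = 1).

λ_1 = 18,  λ_2 = 15;  v_1 ≈ (1, 0)


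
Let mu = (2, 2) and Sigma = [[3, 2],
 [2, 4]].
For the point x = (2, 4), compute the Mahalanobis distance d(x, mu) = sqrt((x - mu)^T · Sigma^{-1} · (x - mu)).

Step 1 — centre the observation: (x - mu) = (0, 2).

Step 2 — invert Sigma. det(Sigma) = 3·4 - (2)² = 8.
  Sigma^{-1} = (1/det) · [[d, -b], [-b, a]] = [[0.5, -0.25],
 [-0.25, 0.375]].

Step 3 — form the quadratic (x - mu)^T · Sigma^{-1} · (x - mu):
  Sigma^{-1} · (x - mu) = (-0.5, 0.75).
  (x - mu)^T · [Sigma^{-1} · (x - mu)] = (0)·(-0.5) + (2)·(0.75) = 1.5.

Step 4 — take square root: d = √(1.5) ≈ 1.2247.

d(x, mu) = √(1.5) ≈ 1.2247


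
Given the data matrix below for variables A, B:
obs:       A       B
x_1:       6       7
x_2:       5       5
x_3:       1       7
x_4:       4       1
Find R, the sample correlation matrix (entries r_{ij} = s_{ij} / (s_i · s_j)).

Step 1 — column means:
  mean(A) = (6 + 5 + 1 + 4) / 4 = 16/4 = 4
  mean(B) = (7 + 5 + 7 + 1) / 4 = 20/4 = 5

Step 2 — sample variances and covariances s[i,j] = (1/(n-1)) · Σ_k (x_{k,i} - mean_i) · (x_{k,j} - mean_j), with n-1 = 3:
  s[A,A] = ((2)·(2) + (1)·(1) + (-3)·(-3) + (0)·(0)) / 3 = 14/3 = 4.6667
  s[A,B] = ((2)·(2) + (1)·(0) + (-3)·(2) + (0)·(-4)) / 3 = -2/3 = -0.6667
  s[B,B] = ((2)·(2) + (0)·(0) + (2)·(2) + (-4)·(-4)) / 3 = 24/3 = 8
  Sample standard deviations s_i = √(s[i,i]):
  s(A) = √(4.6667) = 2.1602
  s(B) = √(8) = 2.8284

Step 3 — r_{ij} = s_{ij} / (s_i · s_j):
  r[A,A] = 1 (diagonal).
  r[A,B] = -0.6667 / (2.1602 · 2.8284) = -0.6667 / 6.1101 = -0.1091
  r[B,B] = 1 (diagonal).

R is symmetric with unit diagonal. Assembling:

R = [[1, -0.1091],
 [-0.1091, 1]]


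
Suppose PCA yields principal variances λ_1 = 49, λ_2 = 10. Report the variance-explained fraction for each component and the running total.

Step 1 — total variance = trace(Sigma) = Σ λ_i = 49 + 10 = 59.

Step 2 — fraction explained by component i = λ_i / Σ λ:
  PC1: 49/59 = 0.8305
  PC2: 10/59 = 0.1695

Step 3 — cumulative fraction after k components = (λ_1 + ... + λ_k) / Σ λ:
  k = 1: 49/59 = 0.8305
  k = 2: (49 + 10)/59 = 59/59 = 1

Summary (fraction, with percent):

explained: PC1 0.8305 (83.05%), PC2 0.1695 (16.95%);  cumulative: 0.8305, 1


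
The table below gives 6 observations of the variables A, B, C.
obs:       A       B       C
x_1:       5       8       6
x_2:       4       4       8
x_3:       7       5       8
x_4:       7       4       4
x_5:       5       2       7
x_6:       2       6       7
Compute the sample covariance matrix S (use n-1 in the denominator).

Step 1 — column means:
  mean(A) = (5 + 4 + 7 + 7 + 5 + 2) / 6 = 30/6 = 5
  mean(B) = (8 + 4 + 5 + 4 + 2 + 6) / 6 = 29/6 = 4.8333
  mean(C) = (6 + 8 + 8 + 4 + 7 + 7) / 6 = 40/6 = 6.6667

Step 2 — sample covariance S[i,j] = (1/(n-1)) · Σ_k (x_{k,i} - mean_i) · (x_{k,j} - mean_j), with n-1 = 5.
  S[A,A] = ((0)·(0) + (-1)·(-1) + (2)·(2) + (2)·(2) + (0)·(0) + (-3)·(-3)) / 5 = 18/5 = 3.6
  S[A,B] = ((0)·(3.1667) + (-1)·(-0.8333) + (2)·(0.1667) + (2)·(-0.8333) + (0)·(-2.8333) + (-3)·(1.1667)) / 5 = -4/5 = -0.8
  S[A,C] = ((0)·(-0.6667) + (-1)·(1.3333) + (2)·(1.3333) + (2)·(-2.6667) + (0)·(0.3333) + (-3)·(0.3333)) / 5 = -5/5 = -1
  S[B,B] = ((3.1667)·(3.1667) + (-0.8333)·(-0.8333) + (0.1667)·(0.1667) + (-0.8333)·(-0.8333) + (-2.8333)·(-2.8333) + (1.1667)·(1.1667)) / 5 = 20.8333/5 = 4.1667
  S[B,C] = ((3.1667)·(-0.6667) + (-0.8333)·(1.3333) + (0.1667)·(1.3333) + (-0.8333)·(-2.6667) + (-2.8333)·(0.3333) + (1.1667)·(0.3333)) / 5 = -1.3333/5 = -0.2667
  S[C,C] = ((-0.6667)·(-0.6667) + (1.3333)·(1.3333) + (1.3333)·(1.3333) + (-2.6667)·(-2.6667) + (0.3333)·(0.3333) + (0.3333)·(0.3333)) / 5 = 11.3333/5 = 2.2667

S is symmetric (S[j,i] = S[i,j]). Assembling:

S = [[3.6, -0.8, -1],
 [-0.8, 4.1667, -0.2667],
 [-1, -0.2667, 2.2667]]


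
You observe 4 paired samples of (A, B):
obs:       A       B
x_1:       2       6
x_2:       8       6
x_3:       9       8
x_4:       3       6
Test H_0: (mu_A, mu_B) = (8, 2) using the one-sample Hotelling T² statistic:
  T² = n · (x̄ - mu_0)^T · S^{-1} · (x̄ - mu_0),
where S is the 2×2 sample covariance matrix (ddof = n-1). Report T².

Step 1 — sample mean vector:
  mean(A) = (2 + 8 + 9 + 3) / 4 = 22/4 = 5.5
  mean(B) = (6 + 6 + 8 + 6) / 4 = 26/4 = 6.5
  x̄ = (5.5, 6.5),  deviation x̄ - mu_0 = (5.5, 6.5) - (8, 2) = (-2.5, 4.5).

Step 2 — sample covariance matrix, S[i,j] = (1/(n-1)) · Σ_k (x_{k,i} - mean_i) · (x_{k,j} - mean_j), divisor n-1 = 3:
  S[A,A] = ((-3.5)·(-3.5) + (2.5)·(2.5) + (3.5)·(3.5) + (-2.5)·(-2.5)) / 3 = 37/3 = 12.3333
  S[A,B] = ((-3.5)·(-0.5) + (2.5)·(-0.5) + (3.5)·(1.5) + (-2.5)·(-0.5)) / 3 = 7/3 = 2.3333
  S[B,B] = ((-0.5)·(-0.5) + (-0.5)·(-0.5) + (1.5)·(1.5) + (-0.5)·(-0.5)) / 3 = 3/3 = 1
  S = [[12.3333, 2.3333],
 [2.3333, 1]].

Step 3 — invert S. det(S) = 12.3333·1 - (2.3333)² = 6.8889.
  S^{-1} = (1/det) · [[d, -b], [-b, a]] = [[0.1452, -0.3387],
 [-0.3387, 1.7903]].

Step 4 — quadratic form (x̄ - mu_0)^T · S^{-1} · (x̄ - mu_0):
  S^{-1} · (x̄ - mu_0) = (-1.8871, 8.9032),
  (x̄ - mu_0)^T · [...] = (-2.5)·(-1.8871) + (4.5)·(8.9032) = 44.7823.

Step 5 — scale by n: T² = 4 · 44.7823 = 179.129.

T² ≈ 179.129


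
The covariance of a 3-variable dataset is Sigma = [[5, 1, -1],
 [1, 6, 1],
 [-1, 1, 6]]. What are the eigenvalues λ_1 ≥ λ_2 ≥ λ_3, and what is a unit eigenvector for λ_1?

Step 1 — characteristic polynomial p(λ) = det(λI - Sigma) = λ³ - tr·λ² + c_1·λ - det, where tr = trace, c_1 = sum of the principal 2×2 minors, det = det(Sigma):
  tr = 5 + 6 + 6 = 17,
  c_1 = (5·6 - (1)²) + (5·6 - (-1)²) + (6·6 - (1)²) = 29 + 29 + 35 = 93,
  det = 5·(6·6 - (1)²) - (1)·((1)·6 - (1)·(-1)) + (-1)·((1)·(1) - 6·(-1)) = 5·(35) - (1)·(7) + (-1)·(7) = 161.
  So p(λ) = λ³ - 17λ² + 93λ - 161.
Step 2 — look for an integer root (rational root theorem: any rational root is an integer divisor of 161). Testing λ = 7:
  p(7) = 343 - 833 + 651 - 161 = 0  ✓
  Dividing out (λ - 7): p(λ) = (λ - 7)(λ² - 10λ + 23).
Step 3 — remaining eigenvalues from the quadratic λ² - 10λ + 23 = 0:
  Δ = 10² - 4·23 = 100 - 92 = 8,  λ = (10 ± √8)/2 = (10 ± 2.8284)/2 ≈ 6.4142 or 3.5858.
  Sorted: λ_1 = 7,  λ_2 = 6.4142,  λ_3 = 3.5858  (check: sum = 17 = tr ✓).

Step 4 — unit eigenvector for λ_1 = 7: v spans the null space of (Sigma - λ_1 I), whose rows are
  r_1 = (-2, 1, -1),  r_2 = (1, -1, 1),  r_3 = (-1, 1, -1).
  v is orthogonal to every row, so take v ∝ r_1 × r_2 = ((1)·(1) - (-1)·(-1), (-1)·(1) - (-2)·(1), (-2)·(-1) - (1)·(1)) = (0, 1, 1).
  Let u = (0, 1, 1).
  ||u|| = √((0)² + (1)² + (1)²) = √(2) ≈ 1.4142,  v_1 = u/||u|| ≈ (0, 0.7071, 0.7071) (||v_1|| = 1).

λ_1 = 7,  λ_2 = 6.4142,  λ_3 = 3.5858;  v_1 ≈ (0, 0.7071, 0.7071)


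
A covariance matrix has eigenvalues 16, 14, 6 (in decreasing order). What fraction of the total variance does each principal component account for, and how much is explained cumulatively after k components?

Step 1 — total variance = trace(Sigma) = Σ λ_i = 16 + 14 + 6 = 36.

Step 2 — fraction explained by component i = λ_i / Σ λ:
  PC1: 16/36 = 0.4444
  PC2: 14/36 = 0.3889
  PC3: 6/36 = 0.1667

Step 3 — cumulative fraction after k components = (λ_1 + ... + λ_k) / Σ λ:
  k = 1: 16/36 = 0.4444
  k = 2: (16 + 14)/36 = 30/36 = 0.8333
  k = 3: (16 + 14 + 6)/36 = 36/36 = 1

Summary (fraction, with percent):

explained: PC1 0.4444 (44.44%), PC2 0.3889 (38.89%), PC3 0.1667 (16.67%);  cumulative: 0.4444, 0.8333, 1


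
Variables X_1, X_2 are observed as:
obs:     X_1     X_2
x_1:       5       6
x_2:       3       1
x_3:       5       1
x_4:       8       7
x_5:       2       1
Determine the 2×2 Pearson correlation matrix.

Step 1 — column means:
  mean(X_1) = (5 + 3 + 5 + 8 + 2) / 5 = 23/5 = 4.6
  mean(X_2) = (6 + 1 + 1 + 7 + 1) / 5 = 16/5 = 3.2

Step 2 — sample variances and covariances s[i,j] = (1/(n-1)) · Σ_k (x_{k,i} - mean_i) · (x_{k,j} - mean_j), with n-1 = 4:
  s[X_1,X_1] = ((0.4)·(0.4) + (-1.6)·(-1.6) + (0.4)·(0.4) + (3.4)·(3.4) + (-2.6)·(-2.6)) / 4 = 21.2/4 = 5.3
  s[X_1,X_2] = ((0.4)·(2.8) + (-1.6)·(-2.2) + (0.4)·(-2.2) + (3.4)·(3.8) + (-2.6)·(-2.2)) / 4 = 22.4/4 = 5.6
  s[X_2,X_2] = ((2.8)·(2.8) + (-2.2)·(-2.2) + (-2.2)·(-2.2) + (3.8)·(3.8) + (-2.2)·(-2.2)) / 4 = 36.8/4 = 9.2
  Sample standard deviations s_i = √(s[i,i]):
  s(X_1) = √(5.3) = 2.3022
  s(X_2) = √(9.2) = 3.0332

Step 3 — r_{ij} = s_{ij} / (s_i · s_j):
  r[X_1,X_1] = 1 (diagonal).
  r[X_1,X_2] = 5.6 / (2.3022 · 3.0332) = 5.6 / 6.9828 = 0.802
  r[X_2,X_2] = 1 (diagonal).

R is symmetric with unit diagonal. Assembling:

R = [[1, 0.802],
 [0.802, 1]]


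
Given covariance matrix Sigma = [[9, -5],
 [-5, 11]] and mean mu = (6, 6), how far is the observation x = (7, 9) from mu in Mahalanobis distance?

Step 1 — centre the observation: (x - mu) = (1, 3).

Step 2 — invert Sigma. det(Sigma) = 9·11 - (-5)² = 74.
  Sigma^{-1} = (1/det) · [[d, -b], [-b, a]] = [[0.1486, 0.0676],
 [0.0676, 0.1216]].

Step 3 — form the quadratic (x - mu)^T · Sigma^{-1} · (x - mu):
  Sigma^{-1} · (x - mu) = (0.3514, 0.4324).
  (x - mu)^T · [Sigma^{-1} · (x - mu)] = (1)·(0.3514) + (3)·(0.4324) = 1.6486.

Step 4 — take square root: d = √(1.6486) ≈ 1.284.

d(x, mu) = √(1.6486) ≈ 1.284


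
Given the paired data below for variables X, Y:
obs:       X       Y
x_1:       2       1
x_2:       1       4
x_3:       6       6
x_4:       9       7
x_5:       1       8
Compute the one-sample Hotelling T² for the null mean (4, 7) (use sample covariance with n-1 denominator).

Step 1 — sample mean vector:
  mean(X) = (2 + 1 + 6 + 9 + 1) / 5 = 19/5 = 3.8
  mean(Y) = (1 + 4 + 6 + 7 + 8) / 5 = 26/5 = 5.2
  x̄ = (3.8, 5.2),  deviation x̄ - mu_0 = (3.8, 5.2) - (4, 7) = (-0.2, -1.8).

Step 2 — sample covariance matrix, S[i,j] = (1/(n-1)) · Σ_k (x_{k,i} - mean_i) · (x_{k,j} - mean_j), divisor n-1 = 4:
  S[X,X] = ((-1.8)·(-1.8) + (-2.8)·(-2.8) + (2.2)·(2.2) + (5.2)·(5.2) + (-2.8)·(-2.8)) / 4 = 50.8/4 = 12.7
  S[X,Y] = ((-1.8)·(-4.2) + (-2.8)·(-1.2) + (2.2)·(0.8) + (5.2)·(1.8) + (-2.8)·(2.8)) / 4 = 14.2/4 = 3.55
  S[Y,Y] = ((-4.2)·(-4.2) + (-1.2)·(-1.2) + (0.8)·(0.8) + (1.8)·(1.8) + (2.8)·(2.8)) / 4 = 30.8/4 = 7.7
  S = [[12.7, 3.55],
 [3.55, 7.7]].

Step 3 — invert S. det(S) = 12.7·7.7 - (3.55)² = 85.1875.
  S^{-1} = (1/det) · [[d, -b], [-b, a]] = [[0.0904, -0.0417],
 [-0.0417, 0.1491]].

Step 4 — quadratic form (x̄ - mu_0)^T · S^{-1} · (x̄ - mu_0):
  S^{-1} · (x̄ - mu_0) = (0.0569, -0.26),
  (x̄ - mu_0)^T · [...] = (-0.2)·(0.0569) + (-1.8)·(-0.26) = 0.4566.

Step 5 — scale by n: T² = 5 · 0.4566 = 2.2832.

T² ≈ 2.2832


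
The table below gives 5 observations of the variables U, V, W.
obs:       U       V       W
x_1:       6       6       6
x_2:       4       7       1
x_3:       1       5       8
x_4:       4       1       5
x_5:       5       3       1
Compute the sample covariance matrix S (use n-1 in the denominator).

Step 1 — column means:
  mean(U) = (6 + 4 + 1 + 4 + 5) / 5 = 20/5 = 4
  mean(V) = (6 + 7 + 5 + 1 + 3) / 5 = 22/5 = 4.4
  mean(W) = (6 + 1 + 8 + 5 + 1) / 5 = 21/5 = 4.2

Step 2 — sample covariance S[i,j] = (1/(n-1)) · Σ_k (x_{k,i} - mean_i) · (x_{k,j} - mean_j), with n-1 = 4.
  S[U,U] = ((2)·(2) + (0)·(0) + (-3)·(-3) + (0)·(0) + (1)·(1)) / 4 = 14/4 = 3.5
  S[U,V] = ((2)·(1.6) + (0)·(2.6) + (-3)·(0.6) + (0)·(-3.4) + (1)·(-1.4)) / 4 = 0/4 = 0
  S[U,W] = ((2)·(1.8) + (0)·(-3.2) + (-3)·(3.8) + (0)·(0.8) + (1)·(-3.2)) / 4 = -11/4 = -2.75
  S[V,V] = ((1.6)·(1.6) + (2.6)·(2.6) + (0.6)·(0.6) + (-3.4)·(-3.4) + (-1.4)·(-1.4)) / 4 = 23.2/4 = 5.8
  S[V,W] = ((1.6)·(1.8) + (2.6)·(-3.2) + (0.6)·(3.8) + (-3.4)·(0.8) + (-1.4)·(-3.2)) / 4 = -1.4/4 = -0.35
  S[W,W] = ((1.8)·(1.8) + (-3.2)·(-3.2) + (3.8)·(3.8) + (0.8)·(0.8) + (-3.2)·(-3.2)) / 4 = 38.8/4 = 9.7

S is symmetric (S[j,i] = S[i,j]). Assembling:

S = [[3.5, 0, -2.75],
 [0, 5.8, -0.35],
 [-2.75, -0.35, 9.7]]


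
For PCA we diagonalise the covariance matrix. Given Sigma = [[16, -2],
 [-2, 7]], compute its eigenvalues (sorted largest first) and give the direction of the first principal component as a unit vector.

Step 1 — characteristic polynomial of 2×2 Sigma:
  det(Sigma - λI) = λ² - trace · λ + det = 0.
  trace = 16 + 7 = 23, det = 16·7 - (-2)² = 108.
Step 2 — discriminant:
  Δ = trace² - 4·det = 529 - 432 = 97.
Step 3 — eigenvalues:
  λ = (trace ± √Δ)/2 = (23 ± 9.8489)/2,
  λ_1 = 16.4244,  λ_2 = 6.5756.

Step 4 — unit eigenvector for λ_1: solve (Sigma - λ_1 I)v = 0. First row:
  (16 - 16.4244)·v_x + (-2)·v_y = 0, i.e. (-0.4244)·v_x + (-2)·v_y = 0,
  so v ∝ (b, λ_1 - a) = (-2, 0.4244); multiply by -1 so the first entry is positive: u = (2, -0.4244).
  ||u|| = √((2)² + (-0.4244)²) = √(4.1801) ≈ 2.0445,
  v_1 = u/||u|| ≈ (0.9782, -0.2076) (||v_1|| = 1).

λ_1 = 16.4244,  λ_2 = 6.5756;  v_1 ≈ (0.9782, -0.2076)


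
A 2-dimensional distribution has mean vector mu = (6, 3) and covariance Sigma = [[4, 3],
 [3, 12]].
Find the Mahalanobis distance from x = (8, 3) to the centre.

Step 1 — centre the observation: (x - mu) = (2, 0).

Step 2 — invert Sigma. det(Sigma) = 4·12 - (3)² = 39.
  Sigma^{-1} = (1/det) · [[d, -b], [-b, a]] = [[0.3077, -0.0769],
 [-0.0769, 0.1026]].

Step 3 — form the quadratic (x - mu)^T · Sigma^{-1} · (x - mu):
  Sigma^{-1} · (x - mu) = (0.6154, -0.1538).
  (x - mu)^T · [Sigma^{-1} · (x - mu)] = (2)·(0.6154) + (0)·(-0.1538) = 1.2308.

Step 4 — take square root: d = √(1.2308) ≈ 1.1094.

d(x, mu) = √(1.2308) ≈ 1.1094


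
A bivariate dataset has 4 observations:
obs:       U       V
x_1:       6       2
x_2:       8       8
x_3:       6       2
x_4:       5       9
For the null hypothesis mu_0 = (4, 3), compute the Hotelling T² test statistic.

Step 1 — sample mean vector:
  mean(U) = (6 + 8 + 6 + 5) / 4 = 25/4 = 6.25
  mean(V) = (2 + 8 + 2 + 9) / 4 = 21/4 = 5.25
  x̄ = (6.25, 5.25),  deviation x̄ - mu_0 = (6.25, 5.25) - (4, 3) = (2.25, 2.25).

Step 2 — sample covariance matrix, S[i,j] = (1/(n-1)) · Σ_k (x_{k,i} - mean_i) · (x_{k,j} - mean_j), divisor n-1 = 3:
  S[U,U] = ((-0.25)·(-0.25) + (1.75)·(1.75) + (-0.25)·(-0.25) + (-1.25)·(-1.25)) / 3 = 4.75/3 = 1.5833
  S[U,V] = ((-0.25)·(-3.25) + (1.75)·(2.75) + (-0.25)·(-3.25) + (-1.25)·(3.75)) / 3 = 1.75/3 = 0.5833
  S[V,V] = ((-3.25)·(-3.25) + (2.75)·(2.75) + (-3.25)·(-3.25) + (3.75)·(3.75)) / 3 = 42.75/3 = 14.25
  S = [[1.5833, 0.5833],
 [0.5833, 14.25]].

Step 3 — invert S. det(S) = 1.5833·14.25 - (0.5833)² = 22.2222.
  S^{-1} = (1/det) · [[d, -b], [-b, a]] = [[0.6413, -0.0263],
 [-0.0262, 0.0713]].

Step 4 — quadratic form (x̄ - mu_0)^T · S^{-1} · (x̄ - mu_0):
  S^{-1} · (x̄ - mu_0) = (1.3838, 0.1013),
  (x̄ - mu_0)^T · [...] = (2.25)·(1.3838) + (2.25)·(0.1013) = 3.3413.

Step 5 — scale by n: T² = 4 · 3.3413 = 13.365.

T² ≈ 13.365


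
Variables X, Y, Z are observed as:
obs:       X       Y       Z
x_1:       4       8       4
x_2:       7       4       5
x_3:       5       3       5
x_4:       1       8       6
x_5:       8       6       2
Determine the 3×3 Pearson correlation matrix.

Step 1 — column means:
  mean(X) = (4 + 7 + 5 + 1 + 8) / 5 = 25/5 = 5
  mean(Y) = (8 + 4 + 3 + 8 + 6) / 5 = 29/5 = 5.8
  mean(Z) = (4 + 5 + 5 + 6 + 2) / 5 = 22/5 = 4.4

Step 2 — sample variances and covariances s[i,j] = (1/(n-1)) · Σ_k (x_{k,i} - mean_i) · (x_{k,j} - mean_j), with n-1 = 4:
  s[X,X] = ((-1)·(-1) + (2)·(2) + (0)·(0) + (-4)·(-4) + (3)·(3)) / 4 = 30/4 = 7.5
  s[X,Y] = ((-1)·(2.2) + (2)·(-1.8) + (0)·(-2.8) + (-4)·(2.2) + (3)·(0.2)) / 4 = -14/4 = -3.5
  s[X,Z] = ((-1)·(-0.4) + (2)·(0.6) + (0)·(0.6) + (-4)·(1.6) + (3)·(-2.4)) / 4 = -12/4 = -3
  s[Y,Y] = ((2.2)·(2.2) + (-1.8)·(-1.8) + (-2.8)·(-2.8) + (2.2)·(2.2) + (0.2)·(0.2)) / 4 = 20.8/4 = 5.2
  s[Y,Z] = ((2.2)·(-0.4) + (-1.8)·(0.6) + (-2.8)·(0.6) + (2.2)·(1.6) + (0.2)·(-2.4)) / 4 = -0.6/4 = -0.15
  s[Z,Z] = ((-0.4)·(-0.4) + (0.6)·(0.6) + (0.6)·(0.6) + (1.6)·(1.6) + (-2.4)·(-2.4)) / 4 = 9.2/4 = 2.3
  Sample standard deviations s_i = √(s[i,i]):
  s(X) = √(7.5) = 2.7386
  s(Y) = √(5.2) = 2.2804
  s(Z) = √(2.3) = 1.5166

Step 3 — r_{ij} = s_{ij} / (s_i · s_j):
  r[X,X] = 1 (diagonal).
  r[X,Y] = -3.5 / (2.7386 · 2.2804) = -3.5 / 6.245 = -0.5604
  r[X,Z] = -3 / (2.7386 · 1.5166) = -3 / 4.1533 = -0.7223
  r[Y,Y] = 1 (diagonal).
  r[Y,Z] = -0.15 / (2.2804 · 1.5166) = -0.15 / 3.4583 = -0.0434
  r[Z,Z] = 1 (diagonal).

R is symmetric with unit diagonal. Assembling:

R = [[1, -0.5604, -0.7223],
 [-0.5604, 1, -0.0434],
 [-0.7223, -0.0434, 1]]


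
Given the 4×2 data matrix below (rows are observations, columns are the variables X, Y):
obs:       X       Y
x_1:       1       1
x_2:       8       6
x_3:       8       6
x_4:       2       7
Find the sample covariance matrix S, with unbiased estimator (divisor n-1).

Step 1 — column means:
  mean(X) = (1 + 8 + 8 + 2) / 4 = 19/4 = 4.75
  mean(Y) = (1 + 6 + 6 + 7) / 4 = 20/4 = 5

Step 2 — sample covariance S[i,j] = (1/(n-1)) · Σ_k (x_{k,i} - mean_i) · (x_{k,j} - mean_j), with n-1 = 3.
  S[X,X] = ((-3.75)·(-3.75) + (3.25)·(3.25) + (3.25)·(3.25) + (-2.75)·(-2.75)) / 3 = 42.75/3 = 14.25
  S[X,Y] = ((-3.75)·(-4) + (3.25)·(1) + (3.25)·(1) + (-2.75)·(2)) / 3 = 16/3 = 5.3333
  S[Y,Y] = ((-4)·(-4) + (1)·(1) + (1)·(1) + (2)·(2)) / 3 = 22/3 = 7.3333

S is symmetric (S[j,i] = S[i,j]). Assembling:

S = [[14.25, 5.3333],
 [5.3333, 7.3333]]


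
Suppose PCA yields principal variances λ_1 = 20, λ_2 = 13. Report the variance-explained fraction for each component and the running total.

Step 1 — total variance = trace(Sigma) = Σ λ_i = 20 + 13 = 33.

Step 2 — fraction explained by component i = λ_i / Σ λ:
  PC1: 20/33 = 0.6061
  PC2: 13/33 = 0.3939

Step 3 — cumulative fraction after k components = (λ_1 + ... + λ_k) / Σ λ:
  k = 1: 20/33 = 0.6061
  k = 2: (20 + 13)/33 = 33/33 = 1

Summary (fraction, with percent):

explained: PC1 0.6061 (60.61%), PC2 0.3939 (39.39%);  cumulative: 0.6061, 1
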